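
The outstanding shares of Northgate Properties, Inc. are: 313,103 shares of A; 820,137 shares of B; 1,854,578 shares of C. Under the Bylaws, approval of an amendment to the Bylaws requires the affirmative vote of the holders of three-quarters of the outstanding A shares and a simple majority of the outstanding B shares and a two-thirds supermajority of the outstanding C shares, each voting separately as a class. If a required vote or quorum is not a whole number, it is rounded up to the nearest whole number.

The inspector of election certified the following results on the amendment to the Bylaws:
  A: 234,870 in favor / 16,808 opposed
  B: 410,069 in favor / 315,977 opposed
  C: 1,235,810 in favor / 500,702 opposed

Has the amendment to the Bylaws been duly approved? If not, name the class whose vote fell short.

A: 3/4 of 313103 = 234827.25, rounded up to 234828; 234,828 required, 234,870 in favor — approved.
B: a majority of 820137 is 410069; 410,069 required, 410,069 in favor — approved.
C: 2/3 of 1854578 = 1236385.33, rounded up to 1236386; 1,236,386 required, 1,235,810 in favor — not approved.

Not approved — the C shares did not give the required vote.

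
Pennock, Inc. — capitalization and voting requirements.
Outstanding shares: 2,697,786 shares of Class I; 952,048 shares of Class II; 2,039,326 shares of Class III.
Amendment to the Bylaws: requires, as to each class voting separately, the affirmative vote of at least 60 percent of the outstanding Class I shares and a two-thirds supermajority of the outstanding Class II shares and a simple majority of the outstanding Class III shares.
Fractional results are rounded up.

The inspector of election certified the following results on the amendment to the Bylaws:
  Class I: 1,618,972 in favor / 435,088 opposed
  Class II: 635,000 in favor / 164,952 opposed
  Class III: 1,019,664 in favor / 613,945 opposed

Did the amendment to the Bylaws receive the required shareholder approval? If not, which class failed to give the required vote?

Approved — every class gave the required vote.

Class I: 3/5 of 2697786 = 1618671.60, rounded up to 1618672; 1,618,672 required, 1,618,972 in favor — approved.
Class II: 2/3 of 952048 = 634698.67, rounded up to 634699; 634,699 required, 635,000 in favor — approved.
Class III: a majority of 2039326 is 1019664; 1,019,664 required, 1,019,664 in favor — approved.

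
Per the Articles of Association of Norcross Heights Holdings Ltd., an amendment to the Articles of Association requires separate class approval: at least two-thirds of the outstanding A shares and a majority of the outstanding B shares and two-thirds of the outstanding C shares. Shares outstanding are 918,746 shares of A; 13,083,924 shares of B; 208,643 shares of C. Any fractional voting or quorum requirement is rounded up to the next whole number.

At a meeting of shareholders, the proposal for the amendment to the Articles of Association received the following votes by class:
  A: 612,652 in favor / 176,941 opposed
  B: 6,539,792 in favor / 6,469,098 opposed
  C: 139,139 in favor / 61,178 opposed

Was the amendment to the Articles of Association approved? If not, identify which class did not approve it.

Not approved — the B shares did not give the required vote.

A: 2/3 of 918746 = 612497.33, rounded up to 612498; 612,498 required, 612,652 in favor — approved.
B: a majority of 13083924 is 6541963; 6,541,963 required, 6,539,792 in favor — not approved.
C: 2/3 of 208643 = 139095.33, rounded up to 139096; 139,096 required, 139,139 in favor — approved.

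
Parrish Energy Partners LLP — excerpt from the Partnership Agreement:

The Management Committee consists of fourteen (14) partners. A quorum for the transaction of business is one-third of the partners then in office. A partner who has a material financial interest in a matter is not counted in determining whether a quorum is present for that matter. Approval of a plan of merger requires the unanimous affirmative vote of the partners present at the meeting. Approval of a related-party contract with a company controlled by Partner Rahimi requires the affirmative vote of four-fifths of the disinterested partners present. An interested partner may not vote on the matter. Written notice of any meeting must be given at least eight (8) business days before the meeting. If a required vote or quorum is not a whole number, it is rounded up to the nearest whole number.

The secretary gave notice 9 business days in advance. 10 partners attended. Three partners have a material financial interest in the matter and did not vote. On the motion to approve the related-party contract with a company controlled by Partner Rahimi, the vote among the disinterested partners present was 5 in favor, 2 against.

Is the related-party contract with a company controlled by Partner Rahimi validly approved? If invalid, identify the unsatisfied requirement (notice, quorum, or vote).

Invalid — vote requirement not satisfied.

Notice: 9 business days given; 8 required (9 ≥ 8). Satisfied.
Quorum: 10 present, but the 3 interested partners do not count, leaving 7. Quorum is 5. Satisfied.
Vote: the related-party contract with a company controlled by Partner Rahimi requires four-fifths of the disinterested partners present (10 − 3 = 7). 4/5 of 7 = 5.60, rounded up to 6, so 6 affirmative votes are needed; 5 voted in favor. Not satisfied.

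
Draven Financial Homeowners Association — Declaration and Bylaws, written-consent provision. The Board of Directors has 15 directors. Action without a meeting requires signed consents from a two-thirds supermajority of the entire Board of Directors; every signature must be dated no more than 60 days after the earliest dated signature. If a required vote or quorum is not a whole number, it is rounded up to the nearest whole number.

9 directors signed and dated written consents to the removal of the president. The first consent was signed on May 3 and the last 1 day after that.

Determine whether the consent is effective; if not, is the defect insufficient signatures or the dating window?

Signatures required: a two-thirds supermajority of 15 — 2/3 of 15 = 10, so 10 needed; 9 signed. Insufficient.
Dating window: the latest signature is 1 day after the earliest; the limit is 60 days. Within the window.

Not effective — insufficient signatures.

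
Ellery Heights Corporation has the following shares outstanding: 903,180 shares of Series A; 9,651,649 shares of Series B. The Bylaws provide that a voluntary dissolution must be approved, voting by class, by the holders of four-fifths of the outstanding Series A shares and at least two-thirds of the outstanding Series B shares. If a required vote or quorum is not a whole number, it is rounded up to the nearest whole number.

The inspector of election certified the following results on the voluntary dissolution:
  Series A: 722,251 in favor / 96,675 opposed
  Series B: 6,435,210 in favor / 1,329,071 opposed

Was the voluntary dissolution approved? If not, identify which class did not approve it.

Series A: 4/5 of 903180 = 722544; 722,544 required, 722,251 in favor — not approved.
Series B: 2/3 of 9651649 = 6434432.67, rounded up to 6434433; 6,434,433 required, 6,435,210 in favor — approved.

Not approved — the Series A shares did not give the required vote.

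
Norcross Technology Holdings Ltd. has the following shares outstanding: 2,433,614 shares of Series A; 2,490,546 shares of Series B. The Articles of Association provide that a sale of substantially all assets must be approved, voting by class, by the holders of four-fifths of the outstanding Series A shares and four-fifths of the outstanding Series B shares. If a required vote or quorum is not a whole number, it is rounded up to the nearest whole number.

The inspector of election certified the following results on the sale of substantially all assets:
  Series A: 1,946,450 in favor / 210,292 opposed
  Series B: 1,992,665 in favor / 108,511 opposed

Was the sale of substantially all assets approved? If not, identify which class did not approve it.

Series A: 4/5 of 2433614 = 1946891.20, rounded up to 1946892; 1,946,892 required, 1,946,450 in favor — not approved.
Series B: 4/5 of 2490546 = 1992436.80, rounded up to 1992437; 1,992,437 required, 1,992,665 in favor — approved.

Not approved — the Series A shares did not give the required vote.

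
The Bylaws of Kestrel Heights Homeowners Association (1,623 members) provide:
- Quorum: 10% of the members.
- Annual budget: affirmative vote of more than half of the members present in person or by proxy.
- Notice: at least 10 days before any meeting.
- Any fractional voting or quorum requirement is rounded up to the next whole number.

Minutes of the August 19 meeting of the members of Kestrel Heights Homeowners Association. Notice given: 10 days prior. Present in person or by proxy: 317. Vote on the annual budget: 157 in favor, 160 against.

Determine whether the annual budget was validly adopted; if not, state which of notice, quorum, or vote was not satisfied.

Notice: 10 days given; 10 required. Satisfied.
Quorum: 10% of 1,623 = 162.30, rounded up to 163; 317 present. Satisfied.
Vote: requires a majority of those present (317); a majority of 317 is 159, so 159 needed; 157 in favor. Not satisfied.

Invalid — vote requirement not satisfied.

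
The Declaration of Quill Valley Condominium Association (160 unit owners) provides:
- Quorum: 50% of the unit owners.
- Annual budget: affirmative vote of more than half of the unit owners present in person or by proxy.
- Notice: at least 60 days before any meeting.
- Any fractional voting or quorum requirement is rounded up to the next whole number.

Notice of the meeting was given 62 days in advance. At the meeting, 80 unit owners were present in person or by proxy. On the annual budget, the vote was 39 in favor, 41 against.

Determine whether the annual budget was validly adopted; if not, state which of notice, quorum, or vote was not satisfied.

Notice: 62 days given; 60 required. Satisfied.
Quorum: 50% of 160 = 80; 80 present. Satisfied.
Vote: requires a majority of those present (80); a majority of 80 is 41, so 41 needed; 39 in favor. Not satisfied.

Invalid — vote requirement not satisfied.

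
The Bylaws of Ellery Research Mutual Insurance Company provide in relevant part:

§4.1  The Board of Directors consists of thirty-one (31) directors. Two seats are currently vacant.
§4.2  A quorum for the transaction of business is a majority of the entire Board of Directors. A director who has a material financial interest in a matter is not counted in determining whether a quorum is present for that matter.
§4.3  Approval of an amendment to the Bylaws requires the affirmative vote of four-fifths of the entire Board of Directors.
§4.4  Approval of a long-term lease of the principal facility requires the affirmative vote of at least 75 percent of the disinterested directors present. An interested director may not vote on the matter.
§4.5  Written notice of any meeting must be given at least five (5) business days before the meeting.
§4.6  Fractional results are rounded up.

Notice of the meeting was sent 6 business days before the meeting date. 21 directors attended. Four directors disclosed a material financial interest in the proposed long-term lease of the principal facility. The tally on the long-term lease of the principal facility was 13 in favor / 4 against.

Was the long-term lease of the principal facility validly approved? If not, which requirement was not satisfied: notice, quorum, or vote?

Valid — all requirements satisfied.

Notice: 6 business days given; 5 required (6 ≥ 5). Satisfied.
Quorum: 21 present, but the 4 interested directors do not count, leaving 17. Quorum is 16. Satisfied.
Vote: the long-term lease of the principal facility requires three-fourths of the disinterested directors present (21 − 4 = 17). 3/4 of 17 = 12.75, rounded up to 13, so 13 affirmative votes are needed; 13 voted in favor. Satisfied.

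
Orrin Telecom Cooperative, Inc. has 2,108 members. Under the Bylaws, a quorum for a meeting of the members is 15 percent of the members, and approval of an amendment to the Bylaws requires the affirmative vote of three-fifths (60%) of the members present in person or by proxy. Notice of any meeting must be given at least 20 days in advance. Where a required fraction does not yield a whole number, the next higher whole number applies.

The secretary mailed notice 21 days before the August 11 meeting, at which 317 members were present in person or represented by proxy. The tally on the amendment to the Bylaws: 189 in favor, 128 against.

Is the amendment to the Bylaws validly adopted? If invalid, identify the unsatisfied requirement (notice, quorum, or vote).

Invalid — vote requirement not satisfied.

Notice: 21 days given; 20 required. Satisfied.
Quorum: 15% of 2,108 = 316.20, rounded up to 317; 317 present. Satisfied.
Vote: requires three-fifths of those present (317); 3/5 of 317 = 190.20, rounded up to 191, so 191 needed; 189 in favor. Not satisfied.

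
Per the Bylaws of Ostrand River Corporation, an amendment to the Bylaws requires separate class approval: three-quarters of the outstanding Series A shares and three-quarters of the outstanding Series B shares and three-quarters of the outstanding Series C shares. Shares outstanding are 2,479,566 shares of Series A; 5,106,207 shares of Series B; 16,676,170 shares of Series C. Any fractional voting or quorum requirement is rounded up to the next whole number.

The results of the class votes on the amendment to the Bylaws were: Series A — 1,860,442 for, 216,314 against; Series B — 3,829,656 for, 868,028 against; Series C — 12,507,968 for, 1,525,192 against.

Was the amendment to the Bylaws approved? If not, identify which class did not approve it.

Series A: 3/4 of 2479566 = 1859674.50, rounded up to 1859675; 1,859,675 required, 1,860,442 in favor — approved.
Series B: 3/4 of 5106207 = 3829655.25, rounded up to 3829656; 3,829,656 required, 3,829,656 in favor — approved.
Series C: 3/4 of 16676170 = 12507127.50, rounded up to 12507128; 12,507,128 required, 12,507,968 in favor — approved.

Approved — every class gave the required vote.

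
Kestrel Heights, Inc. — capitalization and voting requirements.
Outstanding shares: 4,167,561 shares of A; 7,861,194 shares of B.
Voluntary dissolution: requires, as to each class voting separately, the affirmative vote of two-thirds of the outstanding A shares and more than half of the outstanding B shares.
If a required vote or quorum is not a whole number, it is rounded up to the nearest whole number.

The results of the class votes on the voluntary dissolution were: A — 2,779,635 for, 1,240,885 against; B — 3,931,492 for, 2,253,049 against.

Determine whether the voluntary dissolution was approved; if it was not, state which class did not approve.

A: 2/3 of 4167561 = 2778374; 2,778,374 required, 2,779,635 in favor — approved.
B: a majority of 7861194 is 3930598; 3,930,598 required, 3,931,492 in favor — approved.

Approved — every class gave the required vote.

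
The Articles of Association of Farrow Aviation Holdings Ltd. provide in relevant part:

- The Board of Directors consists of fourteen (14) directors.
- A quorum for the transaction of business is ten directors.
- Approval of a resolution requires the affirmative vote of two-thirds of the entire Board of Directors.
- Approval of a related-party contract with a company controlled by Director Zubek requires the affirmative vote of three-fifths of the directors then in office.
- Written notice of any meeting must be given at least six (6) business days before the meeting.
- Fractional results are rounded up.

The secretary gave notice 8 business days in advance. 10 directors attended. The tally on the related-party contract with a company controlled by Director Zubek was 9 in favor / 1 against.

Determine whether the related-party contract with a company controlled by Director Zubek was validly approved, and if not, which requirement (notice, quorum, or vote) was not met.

Notice: 8 business days given; 6 required (8 ≥ 6). Satisfied.
Quorum: 10 present; quorum is 10. Satisfied.
Vote: the related-party contract with a company controlled by Director Zubek requires three-fifths of the directors then in office (14). 3/5 of 14 = 8.40, rounded up to 9, so 9 affirmative votes are needed; 9 voted in favor. Satisfied.

Valid — all requirements satisfied.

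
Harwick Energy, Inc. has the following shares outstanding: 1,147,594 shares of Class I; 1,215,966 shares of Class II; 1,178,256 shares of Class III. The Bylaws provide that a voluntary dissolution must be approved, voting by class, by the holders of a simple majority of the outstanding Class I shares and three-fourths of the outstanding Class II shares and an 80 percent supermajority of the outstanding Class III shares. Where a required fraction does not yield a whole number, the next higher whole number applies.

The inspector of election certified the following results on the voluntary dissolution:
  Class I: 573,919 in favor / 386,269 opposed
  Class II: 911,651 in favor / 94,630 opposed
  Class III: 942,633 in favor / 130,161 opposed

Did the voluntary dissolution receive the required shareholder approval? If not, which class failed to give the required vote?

Not approved — the Class II shares did not give the required vote.

Class I: a majority of 1147594 is 573798; 573,798 required, 573,919 in favor — approved.
Class II: 3/4 of 1215966 = 911974.50, rounded up to 911975; 911,975 required, 911,651 in favor — not approved.
Class III: 4/5 of 1178256 = 942604.80, rounded up to 942605; 942,605 required, 942,633 in favor — approved.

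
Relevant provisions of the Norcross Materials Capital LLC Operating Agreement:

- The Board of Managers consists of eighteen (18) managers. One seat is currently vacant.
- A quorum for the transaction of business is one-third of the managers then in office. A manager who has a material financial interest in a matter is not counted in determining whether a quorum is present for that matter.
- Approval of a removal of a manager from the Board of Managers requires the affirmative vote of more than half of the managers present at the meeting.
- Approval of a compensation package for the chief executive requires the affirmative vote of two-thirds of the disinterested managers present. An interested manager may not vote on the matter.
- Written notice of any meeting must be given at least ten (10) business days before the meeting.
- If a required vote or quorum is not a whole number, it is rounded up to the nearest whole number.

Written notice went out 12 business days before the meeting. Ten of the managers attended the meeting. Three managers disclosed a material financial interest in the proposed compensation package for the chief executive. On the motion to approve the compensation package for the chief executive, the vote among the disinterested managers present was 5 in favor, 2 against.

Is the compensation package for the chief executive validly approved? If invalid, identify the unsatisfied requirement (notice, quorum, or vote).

Notice: 12 business days given; 10 required (12 ≥ 10). Satisfied.
Quorum: 10 present, but the 3 interested managers do not count, leaving 7. Quorum is 6. Satisfied.
Vote: the compensation package for the chief executive requires two-thirds of the disinterested managers present (10 − 3 = 7). 2/3 of 7 = 4.67, rounded up to 5, so 5 affirmative votes are needed; 5 voted in favor. Satisfied.

Valid — all requirements satisfied.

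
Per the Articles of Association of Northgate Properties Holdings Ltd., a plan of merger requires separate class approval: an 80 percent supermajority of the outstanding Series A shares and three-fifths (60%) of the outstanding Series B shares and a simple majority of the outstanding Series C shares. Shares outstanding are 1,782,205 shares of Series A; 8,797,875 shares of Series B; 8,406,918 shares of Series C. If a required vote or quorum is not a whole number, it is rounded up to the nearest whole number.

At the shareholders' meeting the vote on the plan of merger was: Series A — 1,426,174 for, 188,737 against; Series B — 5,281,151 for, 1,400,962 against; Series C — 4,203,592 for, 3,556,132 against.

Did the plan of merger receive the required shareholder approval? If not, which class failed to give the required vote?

Series A: 4/5 of 1782205 = 1425764; 1,425,764 required, 1,426,174 in favor — approved.
Series B: 3/5 of 8797875 = 5278725; 5,278,725 required, 5,281,151 in favor — approved.
Series C: a majority of 8406918 is 4203460; 4,203,460 required, 4,203,592 in favor — approved.

Approved — every class gave the required vote.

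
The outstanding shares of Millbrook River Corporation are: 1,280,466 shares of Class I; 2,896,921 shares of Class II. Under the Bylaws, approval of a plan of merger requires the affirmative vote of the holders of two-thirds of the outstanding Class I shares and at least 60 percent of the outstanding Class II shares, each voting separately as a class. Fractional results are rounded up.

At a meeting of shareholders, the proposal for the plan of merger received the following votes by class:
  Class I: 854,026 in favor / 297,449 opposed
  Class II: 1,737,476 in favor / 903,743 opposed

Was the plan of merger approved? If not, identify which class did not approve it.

Class I: 2/3 of 1280466 = 853644; 853,644 required, 854,026 in favor — approved.
Class II: 3/5 of 2896921 = 1738152.60, rounded up to 1738153; 1,738,153 required, 1,737,476 in favor — not approved.

Not approved — the Class II shares did not give the required vote.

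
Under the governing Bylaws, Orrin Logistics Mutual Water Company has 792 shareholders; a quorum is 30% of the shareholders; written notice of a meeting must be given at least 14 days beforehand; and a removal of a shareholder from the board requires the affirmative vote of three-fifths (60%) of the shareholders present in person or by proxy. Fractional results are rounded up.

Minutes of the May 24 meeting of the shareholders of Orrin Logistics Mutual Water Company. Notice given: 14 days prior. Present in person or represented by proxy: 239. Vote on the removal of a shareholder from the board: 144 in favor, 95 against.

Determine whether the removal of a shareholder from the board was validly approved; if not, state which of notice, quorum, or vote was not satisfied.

Notice: 14 days given; 14 required. Satisfied.
Quorum: 30% of 792 = 237.60, rounded up to 238; 239 present. Satisfied.
Vote: requires three-fifths of those present (239); 3/5 of 239 = 143.40, rounded up to 144, so 144 needed; 144 in favor. Satisfied.

Valid — all requirements satisfied.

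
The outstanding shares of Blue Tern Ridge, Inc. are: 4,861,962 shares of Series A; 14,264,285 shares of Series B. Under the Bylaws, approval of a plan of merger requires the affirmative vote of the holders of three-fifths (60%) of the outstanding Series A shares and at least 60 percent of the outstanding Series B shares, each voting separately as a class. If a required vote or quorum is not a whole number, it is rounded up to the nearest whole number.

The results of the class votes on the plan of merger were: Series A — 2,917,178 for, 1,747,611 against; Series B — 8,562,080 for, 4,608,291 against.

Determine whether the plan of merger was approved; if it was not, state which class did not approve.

Series A: 3/5 of 4861962 = 2917177.20, rounded up to 2917178; 2,917,178 required, 2,917,178 in favor — approved.
Series B: 3/5 of 14264285 = 8558571; 8,558,571 required, 8,562,080 in favor — approved.

Approved — every class gave the required vote.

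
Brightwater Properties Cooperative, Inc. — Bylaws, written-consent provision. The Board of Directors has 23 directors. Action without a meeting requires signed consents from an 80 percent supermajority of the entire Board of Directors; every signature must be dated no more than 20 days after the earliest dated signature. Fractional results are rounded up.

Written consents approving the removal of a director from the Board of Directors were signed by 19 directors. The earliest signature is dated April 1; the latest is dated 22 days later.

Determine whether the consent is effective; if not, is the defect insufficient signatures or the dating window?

Not effective — dating-window requirement not satisfied.

Signatures required: an 80 percent supermajority of 23 — 4/5 of 23 = 18.40, rounded up to 19, so 19 needed; 19 signed. Sufficient.
Dating window: the latest signature is 22 days after the earliest; the limit is 20 days. Outside the window.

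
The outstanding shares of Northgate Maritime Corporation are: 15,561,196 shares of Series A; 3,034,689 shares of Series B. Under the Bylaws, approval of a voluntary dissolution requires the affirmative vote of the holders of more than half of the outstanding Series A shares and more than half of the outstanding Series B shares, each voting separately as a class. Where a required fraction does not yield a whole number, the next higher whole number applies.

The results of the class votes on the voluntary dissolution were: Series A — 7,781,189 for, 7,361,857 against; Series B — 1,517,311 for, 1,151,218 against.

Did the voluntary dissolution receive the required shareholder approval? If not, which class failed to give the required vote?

Not approved — the Series B shares did not give the required vote.

Series A: a majority of 15561196 is 7780599; 7,780,599 required, 7,781,189 in favor — approved.
Series B: a majority of 3034689 is 1517345; 1,517,345 required, 1,517,311 in favor — not approved.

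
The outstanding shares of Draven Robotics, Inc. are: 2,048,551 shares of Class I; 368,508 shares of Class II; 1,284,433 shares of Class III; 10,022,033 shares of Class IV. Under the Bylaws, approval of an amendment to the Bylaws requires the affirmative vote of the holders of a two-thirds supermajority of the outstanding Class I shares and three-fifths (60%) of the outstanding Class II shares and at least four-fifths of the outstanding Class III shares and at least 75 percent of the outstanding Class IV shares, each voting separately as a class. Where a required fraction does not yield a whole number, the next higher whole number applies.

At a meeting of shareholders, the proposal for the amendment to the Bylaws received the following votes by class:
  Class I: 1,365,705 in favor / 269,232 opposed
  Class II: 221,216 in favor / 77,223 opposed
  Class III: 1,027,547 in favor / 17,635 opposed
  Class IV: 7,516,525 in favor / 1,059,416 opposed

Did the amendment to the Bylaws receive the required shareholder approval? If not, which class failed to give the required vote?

Class I: 2/3 of 2048551 = 1365700.67, rounded up to 1365701; 1,365,701 required, 1,365,705 in favor — approved.
Class II: 3/5 of 368508 = 221104.80, rounded up to 221105; 221,105 required, 221,216 in favor — approved.
Class III: 4/5 of 1284433 = 1027546.40, rounded up to 1027547; 1,027,547 required, 1,027,547 in favor — approved.
Class IV: 3/4 of 10022033 = 7516524.75, rounded up to 7516525; 7,516,525 required, 7,516,525 in favor — approved.

Approved — every class gave the required vote.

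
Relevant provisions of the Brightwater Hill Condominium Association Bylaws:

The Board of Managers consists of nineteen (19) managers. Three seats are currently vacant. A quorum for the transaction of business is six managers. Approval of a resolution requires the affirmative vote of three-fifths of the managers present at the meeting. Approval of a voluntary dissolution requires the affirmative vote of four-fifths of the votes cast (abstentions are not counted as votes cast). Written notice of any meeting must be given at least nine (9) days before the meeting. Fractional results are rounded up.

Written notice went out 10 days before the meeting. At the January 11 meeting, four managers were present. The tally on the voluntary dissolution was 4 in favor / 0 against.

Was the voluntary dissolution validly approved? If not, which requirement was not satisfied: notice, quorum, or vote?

Notice: 10 days given; 9 required (10 ≥ 9). Satisfied.
Quorum: 4 present; quorum is 6. Not satisfied.
Vote: the voluntary dissolution requires four-fifths of the votes cast (4). 4/5 of 4 = 3.20, rounded up to 4, so 4 affirmative votes are needed; 4 voted in favor. Satisfied. (Moot — without a quorum no business can be validly transacted.)

Invalid — quorum requirement not satisfied.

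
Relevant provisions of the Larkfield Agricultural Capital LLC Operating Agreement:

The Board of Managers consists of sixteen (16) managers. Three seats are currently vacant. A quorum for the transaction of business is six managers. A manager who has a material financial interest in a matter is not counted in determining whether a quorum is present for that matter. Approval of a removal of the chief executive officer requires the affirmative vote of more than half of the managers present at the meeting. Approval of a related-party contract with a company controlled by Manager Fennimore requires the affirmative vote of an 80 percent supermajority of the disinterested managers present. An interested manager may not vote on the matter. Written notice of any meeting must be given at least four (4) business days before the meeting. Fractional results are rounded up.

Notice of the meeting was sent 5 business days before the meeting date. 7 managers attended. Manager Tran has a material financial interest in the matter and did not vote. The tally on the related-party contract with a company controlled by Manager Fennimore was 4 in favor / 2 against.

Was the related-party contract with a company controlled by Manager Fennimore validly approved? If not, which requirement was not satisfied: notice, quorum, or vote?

Notice: 5 business days given; 4 required (5 ≥ 4). Satisfied.
Quorum: 7 present, but the 1 interested manager does not count, leaving 6. Quorum is 6. Satisfied.
Vote: the related-party contract with a company controlled by Manager Fennimore requires four-fifths of the disinterested managers present (7 − 1 = 6). 4/5 of 6 = 4.80, rounded up to 5, so 5 affirmative votes are needed; 4 voted in favor. Not satisfied.

Invalid — vote requirement not satisfied.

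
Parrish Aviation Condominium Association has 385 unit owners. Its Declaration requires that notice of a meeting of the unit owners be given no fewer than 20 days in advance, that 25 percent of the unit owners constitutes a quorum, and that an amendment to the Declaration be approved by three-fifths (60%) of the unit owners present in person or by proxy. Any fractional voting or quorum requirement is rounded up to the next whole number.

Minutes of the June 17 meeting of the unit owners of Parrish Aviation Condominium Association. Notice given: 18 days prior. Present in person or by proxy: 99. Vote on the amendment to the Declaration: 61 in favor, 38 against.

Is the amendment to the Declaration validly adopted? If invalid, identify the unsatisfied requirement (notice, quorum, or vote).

Invalid — notice requirement not satisfied.

Notice: 18 days given; 20 required. Not satisfied.
Quorum: 25% of 385 = 96.25, rounded up to 97; 99 present. Satisfied.
Vote: requires three-fifths of those present (99); 3/5 of 99 = 59.40, rounded up to 60, so 60 needed; 61 in favor. Satisfied.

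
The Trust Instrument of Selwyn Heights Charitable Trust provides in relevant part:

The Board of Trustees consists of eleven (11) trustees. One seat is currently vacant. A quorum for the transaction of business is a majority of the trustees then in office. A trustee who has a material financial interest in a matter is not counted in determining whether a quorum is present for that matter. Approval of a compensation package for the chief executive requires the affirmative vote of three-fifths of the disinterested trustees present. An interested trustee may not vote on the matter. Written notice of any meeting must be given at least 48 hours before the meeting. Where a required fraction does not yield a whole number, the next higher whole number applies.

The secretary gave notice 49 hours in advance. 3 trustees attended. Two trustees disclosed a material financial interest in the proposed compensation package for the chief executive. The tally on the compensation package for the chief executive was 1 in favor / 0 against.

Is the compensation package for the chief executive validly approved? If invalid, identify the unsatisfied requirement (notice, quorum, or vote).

Invalid — quorum requirement not satisfied.

Notice: 49 hours given; 48 required (49 ≥ 48). Satisfied.
Quorum: 3 present, but the 2 interested trustees do not count, leaving 1. Quorum is 6. Not satisfied.
Vote: the compensation package for the chief executive requires three-fifths of the disinterested trustees present (3 − 2 = 1). 3/5 of 1 = 0.60, rounded up to 1, so 1 affirmative vote is needed; 1 voted in favor. Satisfied. (Moot — without a quorum no business can be validly transacted.)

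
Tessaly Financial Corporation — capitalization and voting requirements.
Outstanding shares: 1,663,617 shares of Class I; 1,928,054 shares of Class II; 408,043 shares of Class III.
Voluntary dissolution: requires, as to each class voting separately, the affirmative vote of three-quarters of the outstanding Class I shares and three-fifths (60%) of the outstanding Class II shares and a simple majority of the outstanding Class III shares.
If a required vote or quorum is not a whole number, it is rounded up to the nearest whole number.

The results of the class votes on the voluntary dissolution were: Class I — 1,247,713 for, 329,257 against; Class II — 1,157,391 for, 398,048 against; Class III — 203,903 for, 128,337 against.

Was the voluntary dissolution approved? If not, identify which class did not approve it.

Class I: 3/4 of 1663617 = 1247712.75, rounded up to 1247713; 1,247,713 required, 1,247,713 in favor — approved.
Class II: 3/5 of 1928054 = 1156832.40, rounded up to 1156833; 1,156,833 required, 1,157,391 in favor — approved.
Class III: a majority of 408043 is 204022; 204,022 required, 203,903 in favor — not approved.

Not approved — the Class III shares did not give the required vote.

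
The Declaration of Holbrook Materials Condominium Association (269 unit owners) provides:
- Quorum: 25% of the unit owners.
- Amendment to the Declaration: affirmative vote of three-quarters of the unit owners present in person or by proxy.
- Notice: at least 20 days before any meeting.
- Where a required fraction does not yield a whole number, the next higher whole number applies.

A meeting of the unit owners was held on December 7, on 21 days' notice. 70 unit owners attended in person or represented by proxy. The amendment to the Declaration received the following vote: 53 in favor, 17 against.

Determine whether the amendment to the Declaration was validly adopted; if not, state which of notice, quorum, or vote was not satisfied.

Notice: 21 days given; 20 required. Satisfied.
Quorum: 25% of 269 = 67.25, rounded up to 68; 70 present. Satisfied.
Vote: requires three-fourths of those present (70); 3/4 of 70 = 52.50, rounded up to 53, so 53 needed; 53 in favor. Satisfied.

Valid — all requirements satisfied.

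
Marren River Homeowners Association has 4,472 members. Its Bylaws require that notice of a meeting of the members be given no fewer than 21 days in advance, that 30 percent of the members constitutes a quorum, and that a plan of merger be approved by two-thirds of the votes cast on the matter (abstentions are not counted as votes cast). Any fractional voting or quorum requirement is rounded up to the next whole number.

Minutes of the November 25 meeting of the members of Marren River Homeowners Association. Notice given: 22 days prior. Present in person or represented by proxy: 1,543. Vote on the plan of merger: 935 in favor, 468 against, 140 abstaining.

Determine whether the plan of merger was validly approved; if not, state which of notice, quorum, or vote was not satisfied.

Notice: 22 days given; 21 required. Satisfied.
Quorum: 30% of 4,472 = 1,341.60, rounded up to 1,342; 1,543 present. Satisfied.
Vote: requires two-thirds of the votes cast (1,543 − 140 abstaining = 1,403); 2/3 of 1403 = 935.33, rounded up to 936, so 936 needed; 935 in favor. Not satisfied.

Invalid — vote requirement not satisfied.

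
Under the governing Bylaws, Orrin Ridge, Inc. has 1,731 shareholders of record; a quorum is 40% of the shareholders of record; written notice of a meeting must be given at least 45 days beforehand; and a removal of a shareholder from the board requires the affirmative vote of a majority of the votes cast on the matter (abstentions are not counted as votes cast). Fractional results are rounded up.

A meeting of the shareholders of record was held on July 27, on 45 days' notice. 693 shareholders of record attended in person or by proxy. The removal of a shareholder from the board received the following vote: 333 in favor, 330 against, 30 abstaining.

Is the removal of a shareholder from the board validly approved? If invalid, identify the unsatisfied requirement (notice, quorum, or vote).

Valid — all requirements satisfied.

Notice: 45 days given; 45 required. Satisfied.
Quorum: 40% of 1,731 = 692.40, rounded up to 693; 693 present. Satisfied.
Vote: requires a majority of the votes cast (693 − 30 abstaining = 663); a majority of 663 is 332, so 332 needed; 333 in favor. Satisfied.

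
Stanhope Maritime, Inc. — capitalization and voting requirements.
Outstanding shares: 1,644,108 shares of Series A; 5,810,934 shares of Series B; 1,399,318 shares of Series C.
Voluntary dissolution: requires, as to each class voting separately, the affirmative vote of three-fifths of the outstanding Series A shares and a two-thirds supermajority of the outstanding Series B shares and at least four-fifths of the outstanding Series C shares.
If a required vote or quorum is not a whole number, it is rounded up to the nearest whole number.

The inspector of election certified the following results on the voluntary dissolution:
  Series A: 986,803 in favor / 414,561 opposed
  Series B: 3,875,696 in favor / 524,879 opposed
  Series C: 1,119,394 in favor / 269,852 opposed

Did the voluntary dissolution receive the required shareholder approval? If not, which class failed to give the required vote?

Series A: 3/5 of 1644108 = 986464.80, rounded up to 986465; 986,465 required, 986,803 in favor — approved.
Series B: 2/3 of 5810934 = 3873956; 3,873,956 required, 3,875,696 in favor — approved.
Series C: 4/5 of 1399318 = 1119454.40, rounded up to 1119455; 1,119,455 required, 1,119,394 in favor — not approved.

Not approved — the Series C shares did not give the required vote.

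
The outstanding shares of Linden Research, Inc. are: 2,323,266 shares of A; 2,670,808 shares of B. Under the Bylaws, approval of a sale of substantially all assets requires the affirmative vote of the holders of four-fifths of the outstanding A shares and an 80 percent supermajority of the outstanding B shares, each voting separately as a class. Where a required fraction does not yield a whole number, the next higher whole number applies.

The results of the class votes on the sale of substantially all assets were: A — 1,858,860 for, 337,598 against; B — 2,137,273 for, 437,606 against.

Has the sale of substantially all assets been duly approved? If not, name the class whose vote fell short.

Approved — every class gave the required vote.

A: 4/5 of 2323266 = 1858612.80, rounded up to 1858613; 1,858,613 required, 1,858,860 in favor — approved.
B: 4/5 of 2670808 = 2136646.40, rounded up to 2136647; 2,136,647 required, 2,137,273 in favor — approved.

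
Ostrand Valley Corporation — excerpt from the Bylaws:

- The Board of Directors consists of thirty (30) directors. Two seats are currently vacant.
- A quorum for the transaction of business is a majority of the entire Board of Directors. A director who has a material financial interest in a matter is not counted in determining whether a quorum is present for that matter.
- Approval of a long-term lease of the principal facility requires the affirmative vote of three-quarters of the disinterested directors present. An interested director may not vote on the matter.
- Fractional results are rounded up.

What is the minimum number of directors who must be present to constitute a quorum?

16

A majority of 30 is 16.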